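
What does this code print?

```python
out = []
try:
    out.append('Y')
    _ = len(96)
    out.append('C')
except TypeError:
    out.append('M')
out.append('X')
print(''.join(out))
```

Execution trace: 'Y' (try body) → 'M' (except TypeError) → 'X' (after the try/except). Output: YMX

Answer: YMX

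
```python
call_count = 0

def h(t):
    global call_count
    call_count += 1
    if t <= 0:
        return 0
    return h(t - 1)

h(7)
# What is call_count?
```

Linear recursion stepping by 1: 8 calls from t=7 down to ≤0.

Answer: 8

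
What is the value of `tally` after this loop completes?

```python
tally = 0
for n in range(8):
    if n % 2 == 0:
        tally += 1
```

Count numbers divisible by 2 in range(8)
`tally` takes the values: 0 → 1 → 2 → 3 → 4

Answer: 4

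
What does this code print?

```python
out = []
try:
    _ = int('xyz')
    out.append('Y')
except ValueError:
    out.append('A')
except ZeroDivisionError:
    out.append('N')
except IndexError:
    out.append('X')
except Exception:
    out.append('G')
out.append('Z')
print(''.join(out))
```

Execution trace: 'A' (except ValueError) → 'Z' (after the try/except). Output: AZ

Answer: AZ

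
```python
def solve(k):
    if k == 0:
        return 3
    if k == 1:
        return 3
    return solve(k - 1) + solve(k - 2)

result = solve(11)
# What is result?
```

Build up from base cases: solve(0)=3, solve(1)=3, solve(2)=6, solve(3)=9, solve(4)=15, solve(5)=24, solve(6)=39, ..., solve(11)=432

Answer: 432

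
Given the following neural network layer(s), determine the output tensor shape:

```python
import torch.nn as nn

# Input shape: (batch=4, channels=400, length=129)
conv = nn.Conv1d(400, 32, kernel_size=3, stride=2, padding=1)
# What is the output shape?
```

Input: (4, 400, 129) -> Output: (4, 32, 65)

Answer: (4, 32, 65)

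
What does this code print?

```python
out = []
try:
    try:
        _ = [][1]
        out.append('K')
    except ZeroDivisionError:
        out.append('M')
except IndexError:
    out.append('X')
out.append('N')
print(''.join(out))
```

Execution trace: 'X' (outer except IndexError) → 'N' (after the try/except). Output: XN

Answer: XN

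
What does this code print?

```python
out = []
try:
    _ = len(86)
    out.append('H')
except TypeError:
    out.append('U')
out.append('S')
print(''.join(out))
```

Execution trace: 'U' (except TypeError) → 'S' (after the try/except). Output: US

Answer: US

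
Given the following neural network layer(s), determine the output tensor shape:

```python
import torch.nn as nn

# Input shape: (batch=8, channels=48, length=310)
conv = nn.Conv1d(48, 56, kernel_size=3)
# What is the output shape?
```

Input: (8, 48, 310) -> Output: (8, 56, 308)

Answer: (8, 56, 308)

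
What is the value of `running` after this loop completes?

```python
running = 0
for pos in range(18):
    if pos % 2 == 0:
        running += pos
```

Sum of even numbers 0 to 17
`running` takes the values: 0 → 2 → 6 → 12 → 20 → 30 → 42 → 56 → 72

Answer: 72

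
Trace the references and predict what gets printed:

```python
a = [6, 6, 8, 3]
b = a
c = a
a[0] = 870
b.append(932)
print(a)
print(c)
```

Key concept: multiple aliases.
Step by step:
`a = [6, 6, 8, 3]` → a = [6, 6, 8, 3]
`b = a` → b = [6, 6, 8, 3] (same object as a)
`c = a` → c = [6, 6, 8, 3] (same object as a, b)
`a[0] = 870` → a = [870, 6, 8, 3] (same object as b, c); b = [870, 6, 8, 3] (same object as a, c); c = [870, 6, 8, 3] (same object as a, b)
`b.append(932)` → a = [870, 6, 8, 3, 932] (same object as b, c); b = [870, 6, 8, 3, 932] (same object as a, c); c = [870, 6, 8, 3, 932] (same object as a, b)
`print(a)` → prints [870, 6, 8, 3, 932]
`print(c)` → prints [870, 6, 8, 3, 932]

Answer:
[870, 6, 8, 3, 932]
[870, 6, 8, 3, 932]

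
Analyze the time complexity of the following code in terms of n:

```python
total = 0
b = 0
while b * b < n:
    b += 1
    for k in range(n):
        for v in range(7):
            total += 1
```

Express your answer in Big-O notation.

Each loop level contributes: √n × n × 1. Multiplying the contributions gives O(n√n).

Answer: O(n√n)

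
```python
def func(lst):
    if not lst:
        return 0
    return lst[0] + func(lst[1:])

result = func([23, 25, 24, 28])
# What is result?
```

23 + 25 + 24 + 28 + 0 = 100

Answer: 100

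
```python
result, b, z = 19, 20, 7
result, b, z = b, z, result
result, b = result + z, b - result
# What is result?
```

Trace:
`result, b, z = 19, 20, 7` → result = 19; b = 20; z = 7
`result, b, z = b, z, result` → result = 20; b = 7; z = 19
`result, b = result + z, b - result` → result = 39; b = -13
So result = 39

Answer: 39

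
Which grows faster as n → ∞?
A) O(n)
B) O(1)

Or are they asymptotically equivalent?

O(n) vs O(1): Higher order terms dominate.

Answer: A) O(n) grows faster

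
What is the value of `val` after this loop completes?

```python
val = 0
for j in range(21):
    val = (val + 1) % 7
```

Increment mod 7, 21 times = 0
`val` takes the values: 0 → 1 → 2 → 3 → 4 → 5 → 6 → 0 → 1 → 2 → 3 → 4 → 5 → 6 → 0 → 1 → 2 → 3 → 4 → 5 → 6 → 0

Answer: 0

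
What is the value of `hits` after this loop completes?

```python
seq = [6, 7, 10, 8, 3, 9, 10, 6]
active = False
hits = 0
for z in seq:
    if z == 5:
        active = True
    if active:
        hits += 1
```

Count elements after first 5 in [6, 7, 10, 8, 3, 9, 10, 6]
`hits` takes the values: 0

Answer: 0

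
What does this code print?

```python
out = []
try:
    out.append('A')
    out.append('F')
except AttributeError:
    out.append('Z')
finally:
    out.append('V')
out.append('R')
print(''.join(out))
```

Execution trace: 'A' (try body) → 'F' (try body, no exception) → 'V' (finally) → 'R' (after the try/except). Output: AFVR

Answer: AFVR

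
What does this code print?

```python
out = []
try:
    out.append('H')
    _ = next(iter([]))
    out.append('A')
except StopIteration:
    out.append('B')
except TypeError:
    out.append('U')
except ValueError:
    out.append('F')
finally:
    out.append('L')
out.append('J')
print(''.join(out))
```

Execution trace: 'H' (try body) → 'B' (except StopIteration) → 'L' (finally) → 'J' (after the try/except). Output: HBLJ

Answer: HBLJ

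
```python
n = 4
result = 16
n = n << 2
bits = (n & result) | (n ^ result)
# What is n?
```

Trace:
`n = 4` → n = 4
`result = 16` → result = 16
`n = n << 2` → n = 16
`bits = (n & result) | (n ^ result)` → bits = 16
So n = 16

Answer: 16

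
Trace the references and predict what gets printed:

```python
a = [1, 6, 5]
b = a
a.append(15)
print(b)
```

Key concept: basic list aliasing.
Step by step:
`a = [1, 6, 5]` → a = [1, 6, 5]
`b = a` → b = [1, 6, 5] (same object as a)
`a.append(15)` → a = [1, 6, 5, 15] (same object as b); b = [1, 6, 5, 15] (same object as a)
`print(b)` → prints [1, 6, 5, 15]

Answer: [1, 6, 5, 15]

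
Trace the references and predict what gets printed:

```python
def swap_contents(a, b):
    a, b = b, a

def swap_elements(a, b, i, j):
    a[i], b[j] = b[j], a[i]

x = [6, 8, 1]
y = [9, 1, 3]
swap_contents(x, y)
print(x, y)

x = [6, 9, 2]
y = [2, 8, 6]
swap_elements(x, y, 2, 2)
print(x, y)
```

Key concept: parameter rebinding vs mutation.
Step by step:
`x = [6, 8, 1]` → x = [6, 8, 1]
`y = [9, 1, 3]` → y = [9, 1, 3]
`swap_contents(x, y)` → no visible change to tracked variables
`print(x, y)` → prints [6, 8, 1] [9, 1, 3]
`x = [6, 9, 2]` → x = [6, 9, 2]
`y = [2, 8, 6]` → y = [2, 8, 6]
`swap_elements(x, y, 2, 2)` → x = [6, 9, 6]; y = [2, 8, 2]
`print(x, y)` → prints [6, 9, 6] [2, 8, 2]

Answer:
[6, 8, 1] [9, 1, 3]
[6, 9, 6] [2, 8, 2]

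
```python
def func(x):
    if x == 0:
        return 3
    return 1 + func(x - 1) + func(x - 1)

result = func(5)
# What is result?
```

func(x) = 1 + 2·func(x-1), func(0)=3. Closed form: (3+1)·2^5 - 1 = 127.

Answer: 127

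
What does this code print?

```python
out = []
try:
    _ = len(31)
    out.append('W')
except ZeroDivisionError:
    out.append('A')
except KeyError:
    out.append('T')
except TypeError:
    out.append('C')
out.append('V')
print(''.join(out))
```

Execution trace: 'C' (except TypeError) → 'V' (after the try/except). Output: CV

Answer: CV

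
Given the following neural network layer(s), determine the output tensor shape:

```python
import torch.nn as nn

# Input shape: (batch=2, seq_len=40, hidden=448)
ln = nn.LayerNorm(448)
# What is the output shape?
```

Input: (2, 40, 448) -> Output: (2, 40, 448)

Answer: (2, 40, 448)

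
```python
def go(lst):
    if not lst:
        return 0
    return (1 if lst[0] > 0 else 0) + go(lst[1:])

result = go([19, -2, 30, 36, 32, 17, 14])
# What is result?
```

Count of positive elements in [19, -2, 30, 36, 32, 17, 14] = 6

Answer: 6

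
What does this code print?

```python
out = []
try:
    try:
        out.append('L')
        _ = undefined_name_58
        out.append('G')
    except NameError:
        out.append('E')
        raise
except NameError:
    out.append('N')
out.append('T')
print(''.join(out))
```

Execution trace: 'L' (inner try body) → 'E' (inner except NameError) → 'N' (outer except NameError) → 'T' (after the try/except). Output: LENT

Answer: LENT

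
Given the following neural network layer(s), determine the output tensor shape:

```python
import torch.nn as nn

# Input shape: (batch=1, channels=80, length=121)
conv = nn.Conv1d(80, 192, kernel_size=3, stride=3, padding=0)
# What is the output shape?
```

Input: (1, 80, 121) -> Output: (1, 192, 40)

Answer: (1, 192, 40)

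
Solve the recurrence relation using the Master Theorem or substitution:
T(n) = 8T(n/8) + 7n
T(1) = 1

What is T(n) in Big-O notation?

By Master Theorem: a=8, b=8, f(n)=7n. Since log_8(8) = 1 and f(n) = Θ(n^1), Case 2 applies. T(n) = O(n log n).

Answer: O(n log n)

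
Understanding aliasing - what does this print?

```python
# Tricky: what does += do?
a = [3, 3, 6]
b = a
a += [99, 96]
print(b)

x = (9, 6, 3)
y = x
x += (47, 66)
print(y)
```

Key concept: += behavior differs for mutable vs immutable.
Step by step:
`a = [3, 3, 6]` → a = [3, 3, 6]
`b = a` → b = [3, 3, 6] (same object as a)
`a += [99, 96]` → a = [3, 3, 6, 99, 96] (same object as b); b = [3, 3, 6, 99, 96] (same object as a)
`print(b)` → prints [3, 3, 6, 99, 96]
`x = (9, 6, 3)` → x = (9, 6, 3)
`y = x` → y = (9, 6, 3)
`x += (47, 66)` → x = (9, 6, 3, 47, 66)
`print(y)` → prints (9, 6, 3)

Answer:
[3, 3, 6, 99, 96]
(9, 6, 3)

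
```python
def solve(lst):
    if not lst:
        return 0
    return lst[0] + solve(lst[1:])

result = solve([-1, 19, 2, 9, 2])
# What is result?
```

(-1) + 19 + 2 + 9 + 2 + 0 = 31

Answer: 31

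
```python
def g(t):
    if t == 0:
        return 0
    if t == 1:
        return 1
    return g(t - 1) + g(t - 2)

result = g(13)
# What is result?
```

Build up from base cases: g(0)=0, g(1)=1, g(2)=1, g(3)=2, g(4)=3, g(5)=5, g(6)=8, ..., g(13)=233

Answer: 233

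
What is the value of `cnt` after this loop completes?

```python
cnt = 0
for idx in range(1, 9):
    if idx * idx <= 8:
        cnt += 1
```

Count numbers where idx² ≤ 8
`cnt` takes the values: 0 → 1 → 2

Answer: 2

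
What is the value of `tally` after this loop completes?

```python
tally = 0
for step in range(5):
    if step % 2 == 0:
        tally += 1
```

Count numbers divisible by 2 in range(5)
`tally` takes the values: 0 → 1 → 2 → 3

Answer: 3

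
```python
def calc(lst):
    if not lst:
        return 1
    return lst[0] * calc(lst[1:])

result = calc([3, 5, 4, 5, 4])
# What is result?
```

Product over [3, 5, 4, 5, 4] = 3 * 5 * 4 * 5 * 4 = 1200

Answer: 1200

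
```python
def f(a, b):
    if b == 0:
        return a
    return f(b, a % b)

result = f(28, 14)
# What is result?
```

f(28, 14) -> f(14, 0) -> 14

Answer: 14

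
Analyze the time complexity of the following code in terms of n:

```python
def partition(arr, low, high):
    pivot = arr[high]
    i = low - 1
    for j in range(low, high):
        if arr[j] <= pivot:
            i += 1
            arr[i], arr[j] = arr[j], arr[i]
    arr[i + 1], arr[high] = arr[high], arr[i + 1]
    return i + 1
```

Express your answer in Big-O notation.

This is Lomuto partition (single pass over [low, high), where n = high - low). Time complexity: O(n).

Answer: O(n)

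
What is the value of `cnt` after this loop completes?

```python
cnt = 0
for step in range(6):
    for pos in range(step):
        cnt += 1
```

Triangle number: 0+1+2+...+5
`cnt` takes the values: 0 → 1 → 2 → 3 → 4 → 5 → 6 → 7 → 8 → 9 → 10 → 11 → 12 → 13 → 14 → 15

Answer: 15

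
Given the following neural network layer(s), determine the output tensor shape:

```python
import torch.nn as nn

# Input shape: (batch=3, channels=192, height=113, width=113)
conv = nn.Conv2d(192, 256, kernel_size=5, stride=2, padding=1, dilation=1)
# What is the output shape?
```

Input: (3, 192, 113, 113) -> Output: (3, 256, 56, 56)

Answer: (3, 256, 56, 56)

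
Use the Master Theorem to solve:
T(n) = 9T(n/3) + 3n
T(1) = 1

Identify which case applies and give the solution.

a=9, b=3, f(n)=3n. log_3(9) = 2. Since c=1 < 2, Case 1 applies: T(n) = Θ(n^log_b(a)) = O(n^2).

Answer: O(n^2) - Case 1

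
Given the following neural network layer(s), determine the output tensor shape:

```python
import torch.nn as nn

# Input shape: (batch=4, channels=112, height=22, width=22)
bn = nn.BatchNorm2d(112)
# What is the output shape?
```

Input: (4, 112, 22, 22) -> Output: (4, 112, 22, 22)

Answer: (4, 112, 22, 22)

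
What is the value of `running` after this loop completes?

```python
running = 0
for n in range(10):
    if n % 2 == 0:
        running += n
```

Sum of even numbers 0 to 9
`running` takes the values: 0 → 2 → 6 → 12 → 20

Answer: 20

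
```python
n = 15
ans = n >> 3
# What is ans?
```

Trace:
`n = 15` → n = 15
`ans = n >> 3` → ans = 1
So ans = 1

Answer: 1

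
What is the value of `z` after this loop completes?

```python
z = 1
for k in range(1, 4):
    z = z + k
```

Start at 1, add 1 through 3
`z` takes the values: 1 → 2 → 4 → 7

Answer: 7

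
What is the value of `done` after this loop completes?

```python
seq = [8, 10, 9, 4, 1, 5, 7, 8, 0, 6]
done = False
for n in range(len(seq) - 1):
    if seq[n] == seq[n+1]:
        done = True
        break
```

Check consecutive duplicates in [8, 10, 9, 4, 1, 5, 7, 8, 0, 6]
`done` takes the values: False

Answer: False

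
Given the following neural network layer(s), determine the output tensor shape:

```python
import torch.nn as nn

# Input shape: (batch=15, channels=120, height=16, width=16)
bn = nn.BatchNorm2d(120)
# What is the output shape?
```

Input: (15, 120, 16, 16) -> Output: (15, 120, 16, 16)

Answer: (15, 120, 16, 16)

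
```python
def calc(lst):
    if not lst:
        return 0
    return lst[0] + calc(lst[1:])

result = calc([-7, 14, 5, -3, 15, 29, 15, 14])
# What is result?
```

(-7) + 14 + 5 + (-3) + 15 + 29 + 15 + 14 + 0 = 82

Answer: 82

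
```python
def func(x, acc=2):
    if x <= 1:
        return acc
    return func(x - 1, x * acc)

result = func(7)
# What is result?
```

Accumulator trace (n, acc): (7, 2) -> (6, 14) -> (5, 84) -> (4, 420) -> (3, 1680) -> (2, 5040) -> (1, 10080) -> return 10080

Answer: 10080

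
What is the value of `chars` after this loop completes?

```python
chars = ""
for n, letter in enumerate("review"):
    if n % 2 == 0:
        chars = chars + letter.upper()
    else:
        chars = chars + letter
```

Uppercase even positions in 'review'
`chars` takes the values: "" → "R" → "Re" → "ReV" → "ReVi" → "ReViE" → "ReViEw"

Answer: "ReViEw"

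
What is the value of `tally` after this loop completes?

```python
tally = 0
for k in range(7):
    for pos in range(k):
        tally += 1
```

Triangle number: 0+1+2+...+6
`tally` takes the values: 0 → 1 → 2 → 3 → 4 → 5 → 6 → 7 → 8 → 9 → 10 → 11 → 12 → 13 → 14 → 15 → 16 → 17 → 18 → 19 → 20 → 21

Answer: 21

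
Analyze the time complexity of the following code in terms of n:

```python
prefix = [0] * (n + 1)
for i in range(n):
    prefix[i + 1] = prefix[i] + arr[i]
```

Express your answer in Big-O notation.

This is Prefix sum computation. Time complexity: O(n).

Answer: O(n)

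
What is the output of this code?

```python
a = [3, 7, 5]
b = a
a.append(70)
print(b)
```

Key concept: basic list aliasing.
Step by step:
`a = [3, 7, 5]` → a = [3, 7, 5]
`b = a` → b = [3, 7, 5] (same object as a)
`a.append(70)` → a = [3, 7, 5, 70] (same object as b); b = [3, 7, 5, 70] (same object as a)
`print(b)` → prints [3, 7, 5, 70]

Answer: [3, 7, 5, 70]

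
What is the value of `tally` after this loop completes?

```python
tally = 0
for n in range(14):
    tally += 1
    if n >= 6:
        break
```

Loop breaks when n reaches 6, tally is 7
`tally` takes the values: 0 → 1 → 2 → 3 → 4 → 5 → 6 → 7

Answer: 7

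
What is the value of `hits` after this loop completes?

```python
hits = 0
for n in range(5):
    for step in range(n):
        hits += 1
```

Triangle number: 0+1+2+...+4
`hits` takes the values: 0 → 1 → 2 → 3 → 4 → 5 → 6 → 7 → 8 → 9 → 10

Answer: 10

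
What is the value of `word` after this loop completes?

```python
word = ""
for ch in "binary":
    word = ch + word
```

Reverse 'binary'
`word` takes the values: "" → "b" → "ib" → "nib" → "anib" → "ranib" → "yranib"

Answer: "yranib"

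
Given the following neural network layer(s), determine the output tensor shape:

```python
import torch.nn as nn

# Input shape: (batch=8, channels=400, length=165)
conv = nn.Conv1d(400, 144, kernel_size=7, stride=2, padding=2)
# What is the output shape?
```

Input: (8, 400, 165) -> Output: (8, 144, 82)

Answer: (8, 144, 82)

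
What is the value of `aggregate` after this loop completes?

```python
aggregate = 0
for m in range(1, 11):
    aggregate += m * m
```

Sum of squares 1² to 10² = 385
`aggregate` takes the values: 0 → 1 → 5 → 14 → 30 → 55 → 91 → 140 → 204 → 285 → 385

Answer: 385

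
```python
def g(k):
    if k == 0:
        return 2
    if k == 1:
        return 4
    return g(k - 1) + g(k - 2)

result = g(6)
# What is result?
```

Build up from base cases: g(0)=2, g(1)=4, g(2)=6, g(3)=10, g(4)=16, g(5)=26, g(6)=42

Answer: 42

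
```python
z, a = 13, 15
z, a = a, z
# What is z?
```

Trace:
`z, a = 13, 15` → z = 13; a = 15
`z, a = a, z` → z = 15; a = 13
So z = 15

Answer: 15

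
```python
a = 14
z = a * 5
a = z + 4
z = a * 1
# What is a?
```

Trace:
`a = 14` → a = 14
`z = a * 5` → z = 70
`a = z + 4` → a = 74
`z = a * 1` → z = 74
So a = 74

Answer: 74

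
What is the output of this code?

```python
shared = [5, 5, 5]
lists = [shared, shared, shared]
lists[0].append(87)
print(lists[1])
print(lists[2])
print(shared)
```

Key concept: list of same reference.
Step by step:
`shared = [5, 5, 5]` → shared = [5, 5, 5]
`lists = [shared, shared, shared]` → lists = [[5, 5, 5], [5, 5, 5], [5, 5, 5]]
`lists[0].append(87)` → shared = [5, 5, 5, 87]; lists = [[5, 5, 5, 87], [5, 5, 5, 87], [5, 5, 5, 87]]
`print(lists[1])` → prints [5, 5, 5, 87]
`print(lists[2])` → prints [5, 5, 5, 87]
`print(shared)` → prints [5, 5, 5, 87]

Answer:
[5, 5, 5, 87]
[5, 5, 5, 87]
[5, 5, 5, 87]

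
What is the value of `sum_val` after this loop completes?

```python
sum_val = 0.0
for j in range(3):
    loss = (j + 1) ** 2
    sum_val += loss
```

Sum of squared losses 1² + 2² + ... + 3²
`sum_val` takes the values: 0.0 → 1.0 → 5.0 → 14.0

Answer: 14.0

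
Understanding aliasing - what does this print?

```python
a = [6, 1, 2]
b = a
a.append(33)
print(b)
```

Key concept: basic list aliasing.
Step by step:
`a = [6, 1, 2]` → a = [6, 1, 2]
`b = a` → b = [6, 1, 2] (same object as a)
`a.append(33)` → a = [6, 1, 2, 33] (same object as b); b = [6, 1, 2, 33] (same object as a)
`print(b)` → prints [6, 1, 2, 33]

Answer: [6, 1, 2, 33]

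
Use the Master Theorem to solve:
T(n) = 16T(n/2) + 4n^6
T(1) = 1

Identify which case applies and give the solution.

a=16, b=2, f(n)=4n^6. log_2(16) = 4. Since c=6 > 4 and the regularity condition holds (16(n/2)^6 = (16/2^6)n^6 with 16/2^6 < 1), Case 3 applies: T(n) = Θ(f(n)) = O(n^6).

Answer: O(n^6) - Case 3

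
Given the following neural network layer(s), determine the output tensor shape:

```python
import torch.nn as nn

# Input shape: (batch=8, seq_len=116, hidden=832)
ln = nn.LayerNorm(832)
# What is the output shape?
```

Input: (8, 116, 832) -> Output: (8, 116, 832)

Answer: (8, 116, 832)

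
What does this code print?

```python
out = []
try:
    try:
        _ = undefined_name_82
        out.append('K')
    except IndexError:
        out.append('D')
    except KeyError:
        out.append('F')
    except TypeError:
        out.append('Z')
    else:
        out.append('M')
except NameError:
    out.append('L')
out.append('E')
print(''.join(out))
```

Execution trace: 'L' (outer except NameError) → 'E' (after the try/except). Output: LE

Answer: LE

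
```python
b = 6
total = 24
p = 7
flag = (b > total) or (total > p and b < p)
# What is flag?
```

Trace:
`b = 6` → b = 6
`total = 24` → total = 24
`p = 7` → p = 7
`flag = (b > total) or (total > p and b < p)` → flag = True
So flag = True

Answer: True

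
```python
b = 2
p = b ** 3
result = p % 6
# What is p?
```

Trace:
`b = 2` → b = 2
`p = b ** 3` → p = 8
`result = p % 6` → result = 2
So p = 8

Answer: 8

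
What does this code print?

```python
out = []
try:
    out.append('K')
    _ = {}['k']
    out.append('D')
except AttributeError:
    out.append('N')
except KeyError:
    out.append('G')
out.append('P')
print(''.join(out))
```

Execution trace: 'K' (try body) → 'G' (except KeyError) → 'P' (after the try/except). Output: KGP

Answer: KGP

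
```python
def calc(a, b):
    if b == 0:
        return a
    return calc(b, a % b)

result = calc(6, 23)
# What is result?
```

calc(6, 23) -> calc(23, 6) -> calc(6, 5) -> calc(5, 1) -> calc(1, 0) -> 1

Answer: 1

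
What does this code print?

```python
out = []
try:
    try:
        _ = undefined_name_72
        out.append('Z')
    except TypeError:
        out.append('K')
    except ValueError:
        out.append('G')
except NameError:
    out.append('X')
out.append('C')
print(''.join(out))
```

Execution trace: 'X' (outer except NameError) → 'C' (after the try/except). Output: XC

Answer: XC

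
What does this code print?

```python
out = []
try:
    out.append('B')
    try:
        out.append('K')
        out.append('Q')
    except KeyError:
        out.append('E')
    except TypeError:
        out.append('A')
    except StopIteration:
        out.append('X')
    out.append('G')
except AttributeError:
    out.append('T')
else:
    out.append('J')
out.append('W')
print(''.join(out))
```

Execution trace: 'B' (try body) → 'K' (inner try body) → 'Q' (inner try body, no exception) → 'G' (try body, no exception) → 'J' (else) → 'W' (after the try/except). Output: BKQGJW

Answer: BKQGJW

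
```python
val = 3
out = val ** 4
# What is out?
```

Trace:
`val = 3` → val = 3
`out = val ** 4` → out = 81
So out = 81

Answer: 81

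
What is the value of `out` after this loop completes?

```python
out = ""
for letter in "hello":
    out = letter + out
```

Reverse 'hello'
`out` takes the values: "" → "h" → "eh" → "leh" → "lleh" → "olleh"

Answer: "olleh"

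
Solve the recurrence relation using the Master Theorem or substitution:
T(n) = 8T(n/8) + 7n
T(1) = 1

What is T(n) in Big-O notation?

By Master Theorem: a=8, b=8, f(n)=7n. Since log_8(8) = 1 and f(n) = Θ(n^1), Case 2 applies. T(n) = O(n log n).

Answer: O(n log n)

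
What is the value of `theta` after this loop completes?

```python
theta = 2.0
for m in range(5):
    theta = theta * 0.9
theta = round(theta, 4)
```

Exponential decay: 2.0 * 0.9^5
`theta` takes the values: 2.0 → 1.8 → 1.62 → 1.458 → 1.3122 → 1.18098 → 1.181

Answer: 1.181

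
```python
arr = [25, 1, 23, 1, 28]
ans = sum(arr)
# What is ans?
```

Trace:
`arr = [25, 1, 23, 1, 28]` → arr = [25, 1, 23, 1, 28]
`ans = sum(arr)` → ans = 78
So ans = 78

Answer: 78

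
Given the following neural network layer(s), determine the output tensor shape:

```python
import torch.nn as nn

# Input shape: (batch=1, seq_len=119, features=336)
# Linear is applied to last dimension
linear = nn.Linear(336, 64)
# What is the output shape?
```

Input: (1, 119, 336) -> Output: (1, 119, 64)

Answer: (1, 119, 64)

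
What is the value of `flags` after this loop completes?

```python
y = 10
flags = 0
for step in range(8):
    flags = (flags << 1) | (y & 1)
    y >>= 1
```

Reverse lowest 8 bits of 10
`flags` takes the values: 0 → 1 → 2 → 5 → 10 → 20 → 40 → 80

Answer: 80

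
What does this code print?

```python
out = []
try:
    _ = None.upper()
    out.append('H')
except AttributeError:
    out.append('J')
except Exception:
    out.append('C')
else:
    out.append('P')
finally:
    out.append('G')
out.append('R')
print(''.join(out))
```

Execution trace: 'J' (except AttributeError) → 'G' (finally) → 'R' (after the try/except). Output: JGR

Answer: JGR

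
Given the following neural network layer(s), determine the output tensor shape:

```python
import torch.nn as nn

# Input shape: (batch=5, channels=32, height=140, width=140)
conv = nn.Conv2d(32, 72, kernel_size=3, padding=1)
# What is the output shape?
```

Input: (5, 32, 140, 140) -> Output: (5, 72, 140, 140)

Answer: (5, 72, 140, 140)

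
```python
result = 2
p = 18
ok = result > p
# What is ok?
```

Trace:
`result = 2` → result = 2
`p = 18` → p = 18
`ok = result > p` → ok = False
So ok = False

Answer: False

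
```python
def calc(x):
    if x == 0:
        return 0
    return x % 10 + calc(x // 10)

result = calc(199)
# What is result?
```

Sum of digits of 199: 9 + 9 + 1 = 19

Answer: 19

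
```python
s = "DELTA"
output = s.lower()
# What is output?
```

Trace:
`s = "DELTA"` → s = 'DELTA'
`output = s.lower()` → output = 'delta'
So output = 'delta'

Answer: 'delta'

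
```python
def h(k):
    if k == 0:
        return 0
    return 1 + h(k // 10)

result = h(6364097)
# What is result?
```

Count of digits of 6364097: 7

Answer: 7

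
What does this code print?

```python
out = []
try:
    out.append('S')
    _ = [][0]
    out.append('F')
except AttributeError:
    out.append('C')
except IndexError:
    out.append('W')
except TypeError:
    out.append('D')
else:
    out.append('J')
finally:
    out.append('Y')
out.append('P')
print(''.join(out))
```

Execution trace: 'S' (try body) → 'W' (except IndexError) → 'Y' (finally) → 'P' (after the try/except). Output: SWYP

Answer: SWYP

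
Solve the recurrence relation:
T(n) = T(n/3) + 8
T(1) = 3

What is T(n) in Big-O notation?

Each step divides n by 3 and adds 8. After log_3(n) steps we reach T(1)=3. So T(n) = 8·log_3(n) + 3 = O(log n).

Answer: O(log n)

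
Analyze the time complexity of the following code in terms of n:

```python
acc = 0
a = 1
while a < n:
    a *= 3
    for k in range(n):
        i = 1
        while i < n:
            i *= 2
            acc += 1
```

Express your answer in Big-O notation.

Each loop level contributes: log n × n × log n. Multiplying the contributions gives O(n log² n).

Answer: O(n log² n)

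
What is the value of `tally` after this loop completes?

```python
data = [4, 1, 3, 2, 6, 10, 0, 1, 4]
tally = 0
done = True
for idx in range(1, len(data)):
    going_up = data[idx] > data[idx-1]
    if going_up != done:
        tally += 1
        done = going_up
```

Count direction changes in [4, 1, 3, 2, 6, 10, 0, 1, 4]
`tally` takes the values: 0 → 1 → 2 → 3 → 4 → 5 → 6

Answer: 6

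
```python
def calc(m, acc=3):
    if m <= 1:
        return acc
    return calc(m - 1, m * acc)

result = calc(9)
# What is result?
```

Accumulator trace (n, acc): (9, 3) -> (8, 27) -> (7, 216) -> (6, 1512) -> (5, 9072) -> (4, 45360) -> (3, 181440) -> (2, 544320) -> (1, 1088640) -> return 1088640

Answer: 1088640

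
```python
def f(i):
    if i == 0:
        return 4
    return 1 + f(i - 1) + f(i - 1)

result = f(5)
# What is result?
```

f(i) = 1 + 2·f(i-1), f(0)=4. Closed form: (4+1)·2^5 - 1 = 159.

Answer: 159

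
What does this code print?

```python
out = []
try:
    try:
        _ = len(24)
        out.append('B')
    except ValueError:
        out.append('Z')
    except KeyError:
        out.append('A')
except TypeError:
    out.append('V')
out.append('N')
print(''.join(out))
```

Execution trace: 'V' (outer except TypeError) → 'N' (after the try/except). Output: VN

Answer: VN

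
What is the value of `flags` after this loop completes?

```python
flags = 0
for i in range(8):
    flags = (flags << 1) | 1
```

Build 8 consecutive 1-bits: 0b11111111
`flags` takes the values: 0 → 1 → 3 → 7 → 15 → 31 → 63 → 127 → 255

Answer: 255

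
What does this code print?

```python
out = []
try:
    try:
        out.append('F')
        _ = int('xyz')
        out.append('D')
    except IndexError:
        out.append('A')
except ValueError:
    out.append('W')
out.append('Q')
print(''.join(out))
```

Execution trace: 'F' (try body) → 'W' (outer except ValueError) → 'Q' (after the try/except). Output: FWQ

Answer: FWQ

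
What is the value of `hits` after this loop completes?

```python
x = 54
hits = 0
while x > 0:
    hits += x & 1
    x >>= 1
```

Count set bits in 54 (binary: 0b110110)
`hits` takes the values: 0 → 1 → 2 → 3 → 4

Answer: 4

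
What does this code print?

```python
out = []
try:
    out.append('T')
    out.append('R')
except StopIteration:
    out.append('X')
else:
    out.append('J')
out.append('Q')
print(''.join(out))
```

Execution trace: 'T' (try body) → 'R' (try body, no exception) → 'J' (else) → 'Q' (after the try/except). Output: TRJQ

Answer: TRJQ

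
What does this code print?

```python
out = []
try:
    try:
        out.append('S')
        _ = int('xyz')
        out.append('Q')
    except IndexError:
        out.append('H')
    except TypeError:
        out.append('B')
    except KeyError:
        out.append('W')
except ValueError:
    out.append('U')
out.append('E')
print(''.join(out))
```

Execution trace: 'S' (inner try body) → 'U' (outer except ValueError) → 'E' (after the try/except). Output: SUE

Answer: SUE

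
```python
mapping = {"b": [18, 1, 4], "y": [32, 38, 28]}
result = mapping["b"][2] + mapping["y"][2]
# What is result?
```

Trace:
`mapping = {"b": [18, 1, 4], "y": [32, 38, 28]}` → mapping = {'b': [18, 1, 4], 'y': [32, 38, 28]}
`result = mapping["b"][2] + mapping["y"][2]` → result = 32
So result = 32

Answer: 32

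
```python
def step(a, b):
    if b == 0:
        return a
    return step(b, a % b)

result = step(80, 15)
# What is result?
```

step(80, 15) -> step(15, 5) -> step(5, 0) -> 5

Answer: 5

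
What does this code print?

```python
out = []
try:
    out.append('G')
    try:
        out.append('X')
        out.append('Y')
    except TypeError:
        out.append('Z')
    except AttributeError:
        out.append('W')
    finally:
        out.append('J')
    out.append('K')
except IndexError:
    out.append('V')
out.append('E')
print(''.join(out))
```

Execution trace: 'G' (try body) → 'X' (inner try body) → 'Y' (inner try body, no exception) → 'J' (inner finally) → 'K' (try body, no exception) → 'E' (after the try/except). Output: GXYJKE

Answer: GXYJKE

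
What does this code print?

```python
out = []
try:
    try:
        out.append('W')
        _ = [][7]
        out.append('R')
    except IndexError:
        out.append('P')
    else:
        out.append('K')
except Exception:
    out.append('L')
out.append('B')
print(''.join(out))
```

Execution trace: 'W' (inner try body) → 'P' (inner except IndexError) → 'B' (after the try/except). Output: WPB

Answer: WPB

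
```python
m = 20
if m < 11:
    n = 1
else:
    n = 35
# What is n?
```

Trace:
`m = 20` → m = 20
`if m < 11: ...` → m < 11 is False, take else branch → n = 35
So n = 35

Answer: 35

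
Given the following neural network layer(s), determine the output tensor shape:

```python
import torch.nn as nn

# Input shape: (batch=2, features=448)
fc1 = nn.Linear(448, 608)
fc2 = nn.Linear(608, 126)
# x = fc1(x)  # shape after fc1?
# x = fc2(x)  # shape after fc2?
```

Input: (2, 448) -> after fc1: (2, 608) -> Output: (2, 126)

Answer: (2, 126)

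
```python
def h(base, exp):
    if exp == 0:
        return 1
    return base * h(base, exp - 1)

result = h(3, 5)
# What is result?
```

h(3, 5) = 3 * 3 * 3 * 3 * 3 = 243

Answer: 243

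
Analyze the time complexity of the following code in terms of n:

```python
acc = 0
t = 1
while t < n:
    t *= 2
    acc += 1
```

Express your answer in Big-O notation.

Each loop level contributes: log n. Multiplying the contributions gives O(log n).

Answer: O(log n)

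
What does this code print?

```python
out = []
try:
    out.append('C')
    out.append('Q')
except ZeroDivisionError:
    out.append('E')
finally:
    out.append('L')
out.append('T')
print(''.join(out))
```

Execution trace: 'C' (try body) → 'Q' (try body, no exception) → 'L' (finally) → 'T' (after the try/except). Output: CQLT

Answer: CQLT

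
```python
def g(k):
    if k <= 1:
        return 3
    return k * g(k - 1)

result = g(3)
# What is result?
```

g(3) = 3 * 2 * 3 = 18

Answer: 18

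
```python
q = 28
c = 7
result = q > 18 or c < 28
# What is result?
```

Trace:
`q = 28` → q = 28
`c = 7` → c = 7
`result = q > 18 or c < 28` → result = True
So result = True

Answer: True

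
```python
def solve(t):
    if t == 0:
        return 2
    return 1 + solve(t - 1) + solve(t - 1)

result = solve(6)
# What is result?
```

solve(t) = 1 + 2·solve(t-1), solve(0)=2. Closed form: (2+1)·2^6 - 1 = 191.

Answer: 191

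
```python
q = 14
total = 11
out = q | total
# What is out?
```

Trace:
`q = 14` → q = 14
`total = 11` → total = 11
`out = q | total` → out = 15
So out = 15

Answer: 15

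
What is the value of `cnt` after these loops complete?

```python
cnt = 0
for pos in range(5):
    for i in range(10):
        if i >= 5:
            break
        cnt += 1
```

Inner breaks at 5, outer runs 5 times
`cnt` takes the values: 0 → 1 → 2 → 3 → 4 → 5 → 6 → 7 → 8 → 9 → 10 → 11 → 12 → 13 → 14 → 15 → 16 → 17 → 18 → 19 → 20 → 21 → 22 → 23 → 24 → 25

Answer: 25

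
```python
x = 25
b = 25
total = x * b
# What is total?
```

Trace:
`x = 25` → x = 25
`b = 25` → b = 25
`total = x * b` → total = 625
So total = 625

Answer: 625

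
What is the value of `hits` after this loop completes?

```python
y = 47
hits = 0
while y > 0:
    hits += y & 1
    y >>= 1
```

Count set bits in 47 (binary: 0b101111)
`hits` takes the values: 0 → 1 → 2 → 3 → 4 → 5

Answer: 5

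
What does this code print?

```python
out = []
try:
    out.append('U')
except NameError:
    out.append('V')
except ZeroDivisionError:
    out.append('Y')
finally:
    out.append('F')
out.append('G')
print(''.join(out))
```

Execution trace: 'U' (try body, no exception) → 'F' (finally) → 'G' (after the try/except). Output: UFG

Answer: UFG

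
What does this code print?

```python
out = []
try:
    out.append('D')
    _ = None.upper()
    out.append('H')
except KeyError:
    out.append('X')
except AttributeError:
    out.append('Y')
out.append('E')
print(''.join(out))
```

Execution trace: 'D' (try body) → 'Y' (except AttributeError) → 'E' (after the try/except). Output: DYE

Answer: DYE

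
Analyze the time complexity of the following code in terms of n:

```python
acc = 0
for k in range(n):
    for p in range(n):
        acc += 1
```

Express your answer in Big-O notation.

Each loop level contributes: n × n. Multiplying the contributions gives O(n^2).

Answer: O(n^2)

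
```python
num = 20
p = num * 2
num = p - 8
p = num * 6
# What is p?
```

Trace:
`num = 20` → num = 20
`p = num * 2` → p = 40
`num = p - 8` → num = 32
`p = num * 6` → p = 192
So p = 192

Answer: 192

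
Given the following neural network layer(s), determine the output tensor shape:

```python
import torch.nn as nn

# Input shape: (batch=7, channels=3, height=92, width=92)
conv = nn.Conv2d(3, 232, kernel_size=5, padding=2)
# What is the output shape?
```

Input: (7, 3, 92, 92) -> Output: (7, 232, 92, 92)

Answer: (7, 232, 92, 92)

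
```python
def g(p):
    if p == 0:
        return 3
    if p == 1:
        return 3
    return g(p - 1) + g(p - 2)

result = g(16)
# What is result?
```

Build up from base cases: g(0)=3, g(1)=3, g(2)=6, g(3)=9, g(4)=15, g(5)=24, g(6)=39, ..., g(16)=4791

Answer: 4791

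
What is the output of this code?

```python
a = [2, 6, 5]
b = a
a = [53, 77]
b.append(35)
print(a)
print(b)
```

Key concept: rebinding vs mutation: a is rebound to a new list, b still points at the original.
Step by step:
`a = [2, 6, 5]` → a = [2, 6, 5]
`b = a` → b = [2, 6, 5] (same object as a)
`a = [53, 77]` → a = [53, 77]
`b.append(35)` → b = [2, 6, 5, 35]
`print(a)` → prints [53, 77]
`print(b)` → prints [2, 6, 5, 35]

Answer:
[53, 77]
[2, 6, 5, 35]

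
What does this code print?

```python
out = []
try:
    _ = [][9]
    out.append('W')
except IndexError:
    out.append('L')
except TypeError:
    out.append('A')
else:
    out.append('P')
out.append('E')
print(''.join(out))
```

Execution trace: 'L' (except IndexError) → 'E' (after the try/except). Output: LE

Answer: LE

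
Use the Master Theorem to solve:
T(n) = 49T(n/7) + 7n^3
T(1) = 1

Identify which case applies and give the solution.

a=49, b=7, f(n)=7n^3. log_7(49) = 2. Since c=3 > 2 and the regularity condition holds (49(n/7)^3 = (49/7^3)n^3 with 49/7^3 < 1), Case 3 applies: T(n) = Θ(f(n)) = O(n^3).

Answer: O(n^3) - Case 3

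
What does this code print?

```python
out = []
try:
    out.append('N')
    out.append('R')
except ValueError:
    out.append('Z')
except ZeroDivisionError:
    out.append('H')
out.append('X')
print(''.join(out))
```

Execution trace: 'N' (try body) → 'R' (try body, no exception) → 'X' (after the try/except). Output: NRX

Answer: NRX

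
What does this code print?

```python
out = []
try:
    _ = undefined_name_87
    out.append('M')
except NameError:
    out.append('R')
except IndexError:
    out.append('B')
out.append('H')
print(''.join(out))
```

Execution trace: 'R' (except NameError) → 'H' (after the try/except). Output: RH

Answer: RH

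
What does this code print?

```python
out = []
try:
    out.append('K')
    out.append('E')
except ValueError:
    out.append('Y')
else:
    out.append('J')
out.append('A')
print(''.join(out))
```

Execution trace: 'K' (try body) → 'E' (try body, no exception) → 'J' (else) → 'A' (after the try/except). Output: KEJA

Answer: KEJA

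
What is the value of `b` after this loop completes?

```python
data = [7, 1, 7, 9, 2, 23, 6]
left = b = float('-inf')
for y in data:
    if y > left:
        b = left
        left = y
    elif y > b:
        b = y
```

Second largest (with repeats) in [7, 1, 7, 9, 2, 23, 6]
`b` takes the values: -inf → 1 → 7 → 9

Answer: 9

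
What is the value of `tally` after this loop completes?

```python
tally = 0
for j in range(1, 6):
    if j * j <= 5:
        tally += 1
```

Count numbers where j² ≤ 5
`tally` takes the values: 0 → 1 → 2

Answer: 2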